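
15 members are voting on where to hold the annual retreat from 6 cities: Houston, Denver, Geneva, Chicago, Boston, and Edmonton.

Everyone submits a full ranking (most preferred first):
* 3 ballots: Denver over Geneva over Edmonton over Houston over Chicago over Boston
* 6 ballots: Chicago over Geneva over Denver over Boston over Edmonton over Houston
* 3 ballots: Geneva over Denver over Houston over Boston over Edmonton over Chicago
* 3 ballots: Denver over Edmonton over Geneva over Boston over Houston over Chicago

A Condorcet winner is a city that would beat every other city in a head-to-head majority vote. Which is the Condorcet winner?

Geneva

Geneva vs Houston: 15–0
Geneva vs Denver: 9–6
Geneva vs Chicago: 9–6
Geneva vs Boston: 15–0
Geneva vs Edmonton: 12–3
Geneva beats every other city.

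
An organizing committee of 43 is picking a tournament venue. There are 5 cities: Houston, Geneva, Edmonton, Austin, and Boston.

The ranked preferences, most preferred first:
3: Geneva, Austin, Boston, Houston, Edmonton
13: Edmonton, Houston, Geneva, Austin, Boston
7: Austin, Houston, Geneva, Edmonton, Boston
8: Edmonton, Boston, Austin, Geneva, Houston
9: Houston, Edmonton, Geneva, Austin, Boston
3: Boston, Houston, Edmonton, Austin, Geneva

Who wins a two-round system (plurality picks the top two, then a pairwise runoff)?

Round 1 first-place votes: Houston 9, Geneva 3, Edmonton 21, Austin 7, Boston 3. Edmonton and Houston advance.
Runoff: Edmonton is ranked above Houston on 21 ballots, Houston above Edmonton on 22.

Houston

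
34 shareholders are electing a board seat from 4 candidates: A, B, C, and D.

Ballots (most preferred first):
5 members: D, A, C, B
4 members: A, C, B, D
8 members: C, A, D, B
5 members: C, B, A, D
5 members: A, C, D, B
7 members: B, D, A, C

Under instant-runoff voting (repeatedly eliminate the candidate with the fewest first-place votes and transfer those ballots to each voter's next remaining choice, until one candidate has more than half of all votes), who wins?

A

Round 1: A 9, B 7, C 13, D 5. D eliminated.
Round 2: A 14, B 7, C 13. B eliminated.
Round 3: A 21, C 13. A has a majority (≥18).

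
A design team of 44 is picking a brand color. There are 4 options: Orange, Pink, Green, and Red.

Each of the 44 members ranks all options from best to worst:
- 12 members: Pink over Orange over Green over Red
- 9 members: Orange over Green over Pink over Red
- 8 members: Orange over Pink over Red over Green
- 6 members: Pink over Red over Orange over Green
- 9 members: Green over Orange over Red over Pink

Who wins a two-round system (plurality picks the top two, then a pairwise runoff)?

Orange

Round 1 first-place votes: Orange 17, Pink 18, Green 9, Red 0. Pink and Orange advance.
Runoff: Pink is ranked above Orange on 18 ballots, Orange above Pink on 26.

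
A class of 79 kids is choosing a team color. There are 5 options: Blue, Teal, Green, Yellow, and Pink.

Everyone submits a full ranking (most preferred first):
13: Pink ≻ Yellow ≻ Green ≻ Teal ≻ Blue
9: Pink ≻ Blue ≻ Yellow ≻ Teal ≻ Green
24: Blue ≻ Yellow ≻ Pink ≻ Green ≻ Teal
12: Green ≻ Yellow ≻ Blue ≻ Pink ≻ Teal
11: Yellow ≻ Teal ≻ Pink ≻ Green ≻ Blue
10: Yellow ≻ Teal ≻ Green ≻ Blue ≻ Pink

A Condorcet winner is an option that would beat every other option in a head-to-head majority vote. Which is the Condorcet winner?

Yellow vs Blue: 46–33
Yellow vs Teal: 79–0
Yellow vs Green: 67–12
Yellow vs Pink: 57–22
Yellow beats every other option.

Yellow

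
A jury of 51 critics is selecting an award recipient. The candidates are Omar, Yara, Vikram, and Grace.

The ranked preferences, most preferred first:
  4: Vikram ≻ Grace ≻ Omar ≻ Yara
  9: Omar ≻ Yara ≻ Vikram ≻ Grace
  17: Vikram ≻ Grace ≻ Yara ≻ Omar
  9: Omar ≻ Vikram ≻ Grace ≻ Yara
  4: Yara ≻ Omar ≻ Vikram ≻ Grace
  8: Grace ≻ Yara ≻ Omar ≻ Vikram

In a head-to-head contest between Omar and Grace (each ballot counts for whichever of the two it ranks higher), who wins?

Grace

Omar is ranked above Grace on 22 ballots; Grace above Omar on 29.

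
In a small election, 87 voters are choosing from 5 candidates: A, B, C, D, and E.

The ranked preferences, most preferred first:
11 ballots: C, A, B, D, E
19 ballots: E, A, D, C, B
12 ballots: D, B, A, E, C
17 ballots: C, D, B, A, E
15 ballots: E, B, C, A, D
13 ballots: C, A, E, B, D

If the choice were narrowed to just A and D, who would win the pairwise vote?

A

A is ranked above D on 58 ballots; D above A on 29.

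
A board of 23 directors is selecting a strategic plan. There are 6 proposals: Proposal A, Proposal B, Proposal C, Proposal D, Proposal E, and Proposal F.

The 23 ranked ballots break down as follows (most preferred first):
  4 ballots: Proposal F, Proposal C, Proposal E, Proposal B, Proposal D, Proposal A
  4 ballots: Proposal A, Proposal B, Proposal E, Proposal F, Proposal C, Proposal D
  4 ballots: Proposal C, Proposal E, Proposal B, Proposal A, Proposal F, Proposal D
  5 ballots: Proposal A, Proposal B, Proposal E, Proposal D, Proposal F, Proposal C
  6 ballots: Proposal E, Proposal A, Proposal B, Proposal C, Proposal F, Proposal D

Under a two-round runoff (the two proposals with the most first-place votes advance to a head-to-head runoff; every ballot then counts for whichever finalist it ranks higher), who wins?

Proposal E

Round 1 first-place votes: Proposal A 9, Proposal B 0, Proposal C 4, Proposal D 0, Proposal E 6, Proposal F 4. Proposal A and Proposal E advance.
Runoff: Proposal A is ranked above Proposal E on 9 ballots, Proposal E above Proposal A on 14.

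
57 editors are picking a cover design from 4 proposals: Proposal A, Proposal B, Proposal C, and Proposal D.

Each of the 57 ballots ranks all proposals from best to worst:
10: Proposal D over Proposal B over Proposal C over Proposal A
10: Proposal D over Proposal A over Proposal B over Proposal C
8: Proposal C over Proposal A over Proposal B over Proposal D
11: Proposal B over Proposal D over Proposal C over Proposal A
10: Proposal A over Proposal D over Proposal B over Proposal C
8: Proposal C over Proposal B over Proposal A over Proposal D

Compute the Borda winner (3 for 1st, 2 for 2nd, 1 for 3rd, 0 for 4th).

Proposal D

Proposal A: 10×0 + 10×2 + 8×2 + 11×0 + 10×3 + 8×1 = 74
Proposal B: 10×2 + 10×1 + 8×1 + 11×3 + 10×1 + 8×2 = 97
Proposal C: 10×1 + 10×0 + 8×3 + 11×1 + 10×0 + 8×3 = 69
Proposal D: 10×3 + 10×3 + 8×0 + 11×2 + 10×2 + 8×0 = 102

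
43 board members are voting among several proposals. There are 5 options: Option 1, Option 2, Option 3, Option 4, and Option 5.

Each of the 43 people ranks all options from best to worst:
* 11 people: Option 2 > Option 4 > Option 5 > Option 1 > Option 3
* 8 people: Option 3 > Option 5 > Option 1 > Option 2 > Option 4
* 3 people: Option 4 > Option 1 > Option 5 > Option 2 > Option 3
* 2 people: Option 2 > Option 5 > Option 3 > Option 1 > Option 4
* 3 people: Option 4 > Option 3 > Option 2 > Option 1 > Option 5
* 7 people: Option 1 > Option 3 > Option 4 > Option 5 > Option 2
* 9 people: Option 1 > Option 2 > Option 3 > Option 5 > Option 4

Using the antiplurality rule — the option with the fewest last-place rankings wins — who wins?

Option 1

Last-place votes: Option 1 0, Option 2 7, Option 3 14, Option 4 19, Option 5 3.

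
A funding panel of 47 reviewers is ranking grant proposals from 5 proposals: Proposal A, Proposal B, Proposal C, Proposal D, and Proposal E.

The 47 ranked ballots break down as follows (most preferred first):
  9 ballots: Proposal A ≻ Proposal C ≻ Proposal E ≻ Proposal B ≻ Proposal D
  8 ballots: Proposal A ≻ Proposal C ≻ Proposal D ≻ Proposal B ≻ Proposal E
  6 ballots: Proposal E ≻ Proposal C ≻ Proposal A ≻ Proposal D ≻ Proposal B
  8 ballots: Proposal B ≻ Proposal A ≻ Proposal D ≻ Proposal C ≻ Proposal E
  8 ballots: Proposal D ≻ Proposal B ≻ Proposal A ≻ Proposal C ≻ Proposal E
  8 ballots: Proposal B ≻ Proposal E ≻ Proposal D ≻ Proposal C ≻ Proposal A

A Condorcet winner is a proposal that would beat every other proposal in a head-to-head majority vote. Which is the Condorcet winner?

Proposal B vs Proposal A: 24–23
Proposal B vs Proposal C: 24–23
Proposal B vs Proposal D: 25–22
Proposal B vs Proposal E: 32–15
Proposal B beats every other proposal.

Proposal B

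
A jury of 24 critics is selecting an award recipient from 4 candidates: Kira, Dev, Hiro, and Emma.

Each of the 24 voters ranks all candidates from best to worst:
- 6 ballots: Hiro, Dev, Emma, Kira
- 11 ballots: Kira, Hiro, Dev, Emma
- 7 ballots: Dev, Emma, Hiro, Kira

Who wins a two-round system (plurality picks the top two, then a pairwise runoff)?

Round 1 first-place votes: Kira 11, Dev 7, Hiro 6, Emma 0. Kira and Dev advance.
Runoff: Kira is ranked above Dev on 11 ballots, Dev above Kira on 13.

Dev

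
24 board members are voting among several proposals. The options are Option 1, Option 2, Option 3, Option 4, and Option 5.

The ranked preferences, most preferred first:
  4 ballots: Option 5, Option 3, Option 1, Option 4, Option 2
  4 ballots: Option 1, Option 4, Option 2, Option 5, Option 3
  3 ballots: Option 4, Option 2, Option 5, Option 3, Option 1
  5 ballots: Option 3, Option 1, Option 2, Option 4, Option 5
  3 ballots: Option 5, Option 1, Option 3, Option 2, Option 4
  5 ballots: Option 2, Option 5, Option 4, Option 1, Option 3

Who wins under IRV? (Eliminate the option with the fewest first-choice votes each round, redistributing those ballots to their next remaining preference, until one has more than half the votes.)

Round 1: Option 1 4, Option 2 5, Option 3 5, Option 4 3, Option 5 7. Option 4 eliminated.
Round 2: Option 1 4, Option 2 8, Option 3 5, Option 5 7. Option 1 eliminated.
Round 3: Option 2 12, Option 3 5, Option 5 7. Option 3 eliminated.
Round 4: Option 2 17, Option 5 7. Option 2 has a majority (≥13).

Option 2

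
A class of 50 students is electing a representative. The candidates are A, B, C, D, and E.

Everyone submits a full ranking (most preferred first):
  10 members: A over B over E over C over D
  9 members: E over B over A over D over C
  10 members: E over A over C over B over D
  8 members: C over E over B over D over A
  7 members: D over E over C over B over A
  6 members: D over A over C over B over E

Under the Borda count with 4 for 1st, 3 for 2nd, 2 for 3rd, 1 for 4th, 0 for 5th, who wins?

A: 10×4 + 9×2 + 10×3 + 8×0 + 7×0 + 6×3 = 106
B: 10×3 + 9×3 + 10×1 + 8×2 + 7×1 + 6×1 = 96
C: 10×1 + 9×0 + 10×2 + 8×4 + 7×2 + 6×2 = 88
D: 10×0 + 9×1 + 10×0 + 8×1 + 7×4 + 6×4 = 69
E: 10×2 + 9×4 + 10×4 + 8×3 + 7×3 + 6×0 = 141

E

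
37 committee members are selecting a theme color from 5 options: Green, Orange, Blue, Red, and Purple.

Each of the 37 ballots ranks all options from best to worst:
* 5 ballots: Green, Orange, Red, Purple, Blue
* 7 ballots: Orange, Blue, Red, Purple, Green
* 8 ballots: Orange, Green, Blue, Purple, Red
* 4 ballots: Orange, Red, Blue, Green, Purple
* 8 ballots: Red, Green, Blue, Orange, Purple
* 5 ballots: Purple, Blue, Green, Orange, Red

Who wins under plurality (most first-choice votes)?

Orange

First-place votes: Green 5, Orange 19, Blue 0, Red 8, Purple 5.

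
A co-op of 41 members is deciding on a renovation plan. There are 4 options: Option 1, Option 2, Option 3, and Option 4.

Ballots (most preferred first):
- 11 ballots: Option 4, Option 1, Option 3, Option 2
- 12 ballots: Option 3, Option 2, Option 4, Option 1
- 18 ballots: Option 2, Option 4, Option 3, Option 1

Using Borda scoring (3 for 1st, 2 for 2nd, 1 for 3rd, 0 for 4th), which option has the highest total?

Option 1: 11×2 + 12×0 + 18×0 = 22
Option 2: 11×0 + 12×2 + 18×3 = 78
Option 3: 11×1 + 12×3 + 18×1 = 65
Option 4: 11×3 + 12×1 + 18×2 = 81

Option 4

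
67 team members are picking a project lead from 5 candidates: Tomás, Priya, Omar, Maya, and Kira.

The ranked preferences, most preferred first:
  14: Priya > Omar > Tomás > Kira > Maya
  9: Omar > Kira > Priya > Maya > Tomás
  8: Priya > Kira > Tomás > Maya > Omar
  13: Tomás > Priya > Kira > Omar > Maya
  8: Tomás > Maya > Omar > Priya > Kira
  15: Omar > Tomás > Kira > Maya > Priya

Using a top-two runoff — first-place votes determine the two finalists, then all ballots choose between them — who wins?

Priya

Round 1 first-place votes: Tomás 21, Priya 22, Omar 24, Maya 0, Kira 0. Omar and Priya advance.
Runoff: Omar is ranked above Priya on 32 ballots, Priya above Omar on 35.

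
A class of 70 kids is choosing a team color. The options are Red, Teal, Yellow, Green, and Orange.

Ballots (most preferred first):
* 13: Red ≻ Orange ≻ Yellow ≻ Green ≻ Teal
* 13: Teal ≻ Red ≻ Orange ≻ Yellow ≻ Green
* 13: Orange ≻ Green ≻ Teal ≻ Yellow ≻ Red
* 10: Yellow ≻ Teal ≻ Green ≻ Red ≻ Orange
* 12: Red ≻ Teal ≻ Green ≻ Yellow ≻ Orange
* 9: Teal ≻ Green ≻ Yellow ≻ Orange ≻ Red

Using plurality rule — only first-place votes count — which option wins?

Red

First-place votes: Red 25, Teal 22, Yellow 10, Green 0, Orange 13.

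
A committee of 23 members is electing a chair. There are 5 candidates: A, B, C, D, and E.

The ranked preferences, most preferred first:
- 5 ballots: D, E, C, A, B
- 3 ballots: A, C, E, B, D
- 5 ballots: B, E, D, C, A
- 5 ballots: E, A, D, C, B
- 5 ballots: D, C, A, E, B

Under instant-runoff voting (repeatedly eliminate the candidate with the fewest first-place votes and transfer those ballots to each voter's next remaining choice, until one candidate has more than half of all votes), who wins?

Round 1: A 3, B 5, C 0, D 10, E 5. C eliminated.
Round 2: A 3, B 5, D 10, E 5. A eliminated.
Round 3: B 5, D 10, E 8. B eliminated.
Round 4: D 10, E 13. E has a majority (≥12).

E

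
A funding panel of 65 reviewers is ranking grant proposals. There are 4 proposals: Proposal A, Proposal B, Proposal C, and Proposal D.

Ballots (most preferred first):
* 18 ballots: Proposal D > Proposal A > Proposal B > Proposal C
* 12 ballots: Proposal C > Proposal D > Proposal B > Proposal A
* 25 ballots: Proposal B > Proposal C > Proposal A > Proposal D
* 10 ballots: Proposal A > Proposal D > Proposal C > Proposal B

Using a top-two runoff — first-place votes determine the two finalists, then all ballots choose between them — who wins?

Round 1 first-place votes: Proposal A 10, Proposal B 25, Proposal C 12, Proposal D 18. Proposal B and Proposal D advance.
Runoff: Proposal B is ranked above Proposal D on 25 ballots, Proposal D above Proposal B on 40.

Proposal D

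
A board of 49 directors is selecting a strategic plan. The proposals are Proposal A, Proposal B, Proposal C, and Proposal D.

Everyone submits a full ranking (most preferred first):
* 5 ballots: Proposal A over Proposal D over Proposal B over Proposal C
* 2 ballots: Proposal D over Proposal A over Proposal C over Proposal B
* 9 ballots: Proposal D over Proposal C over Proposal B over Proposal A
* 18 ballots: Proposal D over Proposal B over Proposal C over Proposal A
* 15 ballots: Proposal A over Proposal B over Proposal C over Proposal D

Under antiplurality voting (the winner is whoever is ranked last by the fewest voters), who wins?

Last-place votes: Proposal A 27, Proposal B 2, Proposal C 5, Proposal D 15.

Proposal B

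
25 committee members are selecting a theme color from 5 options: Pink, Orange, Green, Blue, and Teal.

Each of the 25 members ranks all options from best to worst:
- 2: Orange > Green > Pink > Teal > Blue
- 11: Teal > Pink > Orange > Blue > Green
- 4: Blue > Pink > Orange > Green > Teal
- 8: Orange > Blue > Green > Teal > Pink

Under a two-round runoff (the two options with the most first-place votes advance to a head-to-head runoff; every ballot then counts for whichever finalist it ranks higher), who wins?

Orange

Round 1 first-place votes: Pink 0, Orange 10, Green 0, Blue 4, Teal 11. Teal and Orange advance.
Runoff: Teal is ranked above Orange on 11 ballots, Orange above Teal on 14.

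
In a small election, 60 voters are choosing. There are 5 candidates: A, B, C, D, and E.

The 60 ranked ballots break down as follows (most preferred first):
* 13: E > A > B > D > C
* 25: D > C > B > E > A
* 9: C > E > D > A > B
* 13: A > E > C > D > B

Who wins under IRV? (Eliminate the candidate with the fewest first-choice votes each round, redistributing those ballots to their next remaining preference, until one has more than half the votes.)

E

Round 1: A 13, B 0, C 9, D 25, E 13. B eliminated.
Round 2: A 13, C 9, D 25, E 13. C eliminated.
Round 3: A 13, D 25, E 22. A eliminated.
Round 4: D 25, E 35. E has a majority (≥31).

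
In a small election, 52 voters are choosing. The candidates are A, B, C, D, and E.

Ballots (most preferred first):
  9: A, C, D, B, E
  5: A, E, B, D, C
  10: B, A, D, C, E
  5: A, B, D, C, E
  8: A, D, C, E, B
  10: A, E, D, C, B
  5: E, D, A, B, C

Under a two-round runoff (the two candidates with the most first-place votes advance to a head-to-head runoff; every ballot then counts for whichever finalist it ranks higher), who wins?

Round 1 first-place votes: A 37, B 10, C 0, D 0, E 5. A and B advance.
Runoff: A is ranked above B on 42 ballots, B above A on 10.

A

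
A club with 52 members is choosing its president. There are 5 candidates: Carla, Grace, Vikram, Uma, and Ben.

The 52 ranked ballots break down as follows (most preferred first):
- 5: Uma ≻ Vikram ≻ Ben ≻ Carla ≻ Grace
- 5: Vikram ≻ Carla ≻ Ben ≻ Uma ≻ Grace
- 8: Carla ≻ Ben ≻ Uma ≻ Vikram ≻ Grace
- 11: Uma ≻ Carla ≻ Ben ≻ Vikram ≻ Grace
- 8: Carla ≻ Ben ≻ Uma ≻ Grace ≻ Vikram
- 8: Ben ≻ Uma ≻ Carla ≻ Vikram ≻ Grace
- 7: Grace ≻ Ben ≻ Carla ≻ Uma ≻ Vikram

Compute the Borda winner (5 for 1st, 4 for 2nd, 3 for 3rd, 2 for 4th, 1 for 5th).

Carla

Carla: 5×2 + 5×4 + 8×5 + 11×4 + 8×5 + 8×3 + 7×3 = 199
Grace: 5×1 + 5×1 + 8×1 + 11×1 + 8×2 + 8×1 + 7×5 = 88
Vikram: 5×4 + 5×5 + 8×2 + 11×2 + 8×1 + 8×2 + 7×1 = 114
Uma: 5×5 + 5×2 + 8×3 + 11×5 + 8×3 + 8×4 + 7×2 = 184
Ben: 5×3 + 5×3 + 8×4 + 11×3 + 8×4 + 8×5 + 7×4 = 195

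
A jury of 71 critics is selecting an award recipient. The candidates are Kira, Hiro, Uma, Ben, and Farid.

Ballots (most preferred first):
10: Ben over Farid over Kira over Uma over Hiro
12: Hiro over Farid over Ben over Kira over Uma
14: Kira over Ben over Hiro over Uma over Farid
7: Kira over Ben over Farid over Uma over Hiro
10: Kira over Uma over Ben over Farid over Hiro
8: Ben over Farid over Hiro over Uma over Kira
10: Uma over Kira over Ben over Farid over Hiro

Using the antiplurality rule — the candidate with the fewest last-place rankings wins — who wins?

Last-place votes: Kira 8, Hiro 37, Uma 12, Ben 0, Farid 14.

Ben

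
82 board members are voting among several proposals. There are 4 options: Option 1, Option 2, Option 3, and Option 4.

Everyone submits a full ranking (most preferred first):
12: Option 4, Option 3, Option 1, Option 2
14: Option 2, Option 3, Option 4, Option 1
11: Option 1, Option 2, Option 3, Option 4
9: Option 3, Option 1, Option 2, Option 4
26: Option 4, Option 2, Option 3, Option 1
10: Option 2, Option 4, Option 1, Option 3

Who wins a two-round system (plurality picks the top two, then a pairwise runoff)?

Round 1 first-place votes: Option 1 11, Option 2 24, Option 3 9, Option 4 38. Option 4 and Option 2 advance.
Runoff: Option 4 is ranked above Option 2 on 38 ballots, Option 2 above Option 4 on 44.

Option 2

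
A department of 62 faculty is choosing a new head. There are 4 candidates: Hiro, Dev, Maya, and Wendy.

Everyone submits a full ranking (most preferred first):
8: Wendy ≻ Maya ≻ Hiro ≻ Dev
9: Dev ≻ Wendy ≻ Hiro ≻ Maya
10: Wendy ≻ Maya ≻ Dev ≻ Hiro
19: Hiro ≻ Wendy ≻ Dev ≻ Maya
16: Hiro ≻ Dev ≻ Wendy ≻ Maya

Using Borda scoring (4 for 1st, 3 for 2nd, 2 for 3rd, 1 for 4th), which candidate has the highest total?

Hiro: 8×2 + 9×2 + 10×1 + 19×4 + 16×4 = 184
Dev: 8×1 + 9×4 + 10×2 + 19×2 + 16×3 = 150
Maya: 8×3 + 9×1 + 10×3 + 19×1 + 16×1 = 98
Wendy: 8×4 + 9×3 + 10×4 + 19×3 + 16×2 = 188

Wendy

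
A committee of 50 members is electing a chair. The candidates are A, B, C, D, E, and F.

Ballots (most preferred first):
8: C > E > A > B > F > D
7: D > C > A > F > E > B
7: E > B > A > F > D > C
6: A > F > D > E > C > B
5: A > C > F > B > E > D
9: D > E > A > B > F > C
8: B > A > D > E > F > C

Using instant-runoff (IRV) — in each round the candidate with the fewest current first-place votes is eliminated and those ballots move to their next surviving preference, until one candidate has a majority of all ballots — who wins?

A

Round 1: A 11, B 8, C 8, D 16, E 7, F 0. F eliminated.
Round 2: A 11, B 8, C 8, D 16, E 7. E eliminated.
Round 3: A 11, B 15, C 8, D 16. C eliminated.
Round 4: A 19, B 15, D 16. B eliminated.
Round 5: A 34, D 16. A has a majority (≥26).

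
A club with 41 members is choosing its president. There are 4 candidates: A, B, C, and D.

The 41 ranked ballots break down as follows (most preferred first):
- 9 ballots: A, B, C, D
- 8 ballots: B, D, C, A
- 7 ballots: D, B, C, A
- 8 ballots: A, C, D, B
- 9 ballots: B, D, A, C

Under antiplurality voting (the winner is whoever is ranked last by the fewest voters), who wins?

Last-place votes: A 15, B 8, C 9, D 9.

B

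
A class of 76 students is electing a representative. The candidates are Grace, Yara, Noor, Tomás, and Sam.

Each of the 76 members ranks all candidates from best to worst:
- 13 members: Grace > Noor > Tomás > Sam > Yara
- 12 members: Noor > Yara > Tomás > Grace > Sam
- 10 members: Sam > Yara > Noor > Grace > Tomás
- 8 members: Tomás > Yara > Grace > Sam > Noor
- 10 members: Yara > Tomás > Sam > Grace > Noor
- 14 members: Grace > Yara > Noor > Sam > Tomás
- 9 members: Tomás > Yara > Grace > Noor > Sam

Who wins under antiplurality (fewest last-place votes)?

Last-place votes: Grace 0, Yara 13, Noor 18, Tomás 24, Sam 21.

Grace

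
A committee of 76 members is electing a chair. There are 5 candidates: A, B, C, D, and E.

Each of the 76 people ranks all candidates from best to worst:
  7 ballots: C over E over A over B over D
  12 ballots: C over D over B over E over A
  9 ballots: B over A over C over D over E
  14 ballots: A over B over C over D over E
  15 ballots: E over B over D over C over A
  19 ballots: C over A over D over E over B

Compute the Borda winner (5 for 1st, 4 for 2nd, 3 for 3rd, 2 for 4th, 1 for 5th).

A: 7×3 + 12×1 + 9×4 + 14×5 + 15×1 + 19×4 = 230
B: 7×2 + 12×3 + 9×5 + 14×4 + 15×4 + 19×1 = 230
C: 7×5 + 12×5 + 9×3 + 14×3 + 15×2 + 19×5 = 289
D: 7×1 + 12×4 + 9×2 + 14×2 + 15×3 + 19×3 = 203
E: 7×4 + 12×2 + 9×1 + 14×1 + 15×5 + 19×2 = 188

C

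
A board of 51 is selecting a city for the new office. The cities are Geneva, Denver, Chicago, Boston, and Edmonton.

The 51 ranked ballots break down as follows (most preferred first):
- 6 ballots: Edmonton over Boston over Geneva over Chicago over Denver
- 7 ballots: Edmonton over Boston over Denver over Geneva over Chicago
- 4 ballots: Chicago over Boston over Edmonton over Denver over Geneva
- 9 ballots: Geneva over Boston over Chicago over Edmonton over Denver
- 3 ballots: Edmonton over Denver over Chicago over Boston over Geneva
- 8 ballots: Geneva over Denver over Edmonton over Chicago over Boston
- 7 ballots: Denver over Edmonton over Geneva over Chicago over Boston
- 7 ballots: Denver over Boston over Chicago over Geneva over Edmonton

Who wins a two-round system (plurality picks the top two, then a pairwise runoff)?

Edmonton

Round 1 first-place votes: Geneva 17, Denver 14, Chicago 4, Boston 0, Edmonton 16. Geneva and Edmonton advance.
Runoff: Geneva is ranked above Edmonton on 24 ballots, Edmonton above Geneva on 27.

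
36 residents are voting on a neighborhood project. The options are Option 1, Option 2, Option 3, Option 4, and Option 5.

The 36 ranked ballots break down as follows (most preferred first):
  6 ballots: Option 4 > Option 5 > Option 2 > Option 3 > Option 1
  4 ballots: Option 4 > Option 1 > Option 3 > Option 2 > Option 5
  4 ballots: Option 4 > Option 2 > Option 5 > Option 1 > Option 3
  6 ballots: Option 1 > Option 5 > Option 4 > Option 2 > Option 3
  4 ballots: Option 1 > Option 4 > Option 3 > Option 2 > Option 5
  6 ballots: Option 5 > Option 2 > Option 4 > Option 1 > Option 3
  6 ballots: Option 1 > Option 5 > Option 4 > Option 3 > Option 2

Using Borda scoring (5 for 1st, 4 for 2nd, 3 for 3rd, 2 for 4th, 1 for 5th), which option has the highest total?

Option 4

Option 1: 6×1 + 4×4 + 4×2 + 6×5 + 4×5 + 6×2 + 6×5 = 122
Option 2: 6×3 + 4×2 + 4×4 + 6×2 + 4×2 + 6×4 + 6×1 = 92
Option 3: 6×2 + 4×3 + 4×1 + 6×1 + 4×3 + 6×1 + 6×2 = 64
Option 4: 6×5 + 4×5 + 4×5 + 6×3 + 4×4 + 6×3 + 6×3 = 140
Option 5: 6×4 + 4×1 + 4×3 + 6×4 + 4×1 + 6×5 + 6×4 = 122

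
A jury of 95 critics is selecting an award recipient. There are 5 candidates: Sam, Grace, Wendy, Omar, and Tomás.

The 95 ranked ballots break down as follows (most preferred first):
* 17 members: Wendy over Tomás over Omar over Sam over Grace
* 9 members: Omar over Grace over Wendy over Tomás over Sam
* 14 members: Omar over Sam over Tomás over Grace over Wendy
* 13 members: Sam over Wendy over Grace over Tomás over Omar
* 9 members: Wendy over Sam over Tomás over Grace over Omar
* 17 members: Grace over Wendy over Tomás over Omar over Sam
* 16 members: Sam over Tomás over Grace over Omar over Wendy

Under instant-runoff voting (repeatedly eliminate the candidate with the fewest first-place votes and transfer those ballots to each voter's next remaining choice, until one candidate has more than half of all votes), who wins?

Wendy

Round 1: Sam 29, Grace 17, Wendy 26, Omar 23, Tomás 0. Tomás eliminated.
Round 2: Sam 29, Grace 17, Wendy 26, Omar 23. Grace eliminated.
Round 3: Sam 29, Wendy 43, Omar 23. Omar eliminated.
Round 4: Sam 43, Wendy 52. Wendy has a majority (≥48).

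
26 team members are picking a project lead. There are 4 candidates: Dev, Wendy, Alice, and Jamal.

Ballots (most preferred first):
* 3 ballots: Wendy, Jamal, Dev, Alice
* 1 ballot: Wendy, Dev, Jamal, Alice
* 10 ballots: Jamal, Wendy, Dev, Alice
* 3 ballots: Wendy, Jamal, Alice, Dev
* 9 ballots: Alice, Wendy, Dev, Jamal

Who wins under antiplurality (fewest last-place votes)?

Last-place votes: Dev 3, Wendy 0, Alice 14, Jamal 9.

Wendy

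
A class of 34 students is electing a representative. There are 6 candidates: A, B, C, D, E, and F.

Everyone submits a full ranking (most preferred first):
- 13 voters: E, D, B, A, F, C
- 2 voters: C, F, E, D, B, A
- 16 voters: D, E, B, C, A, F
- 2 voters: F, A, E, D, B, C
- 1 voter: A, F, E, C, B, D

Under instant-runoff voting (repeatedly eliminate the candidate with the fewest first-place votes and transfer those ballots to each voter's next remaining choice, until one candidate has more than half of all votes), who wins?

Round 1: A 1, B 0, C 2, D 16, E 13, F 2. B eliminated.
Round 2: A 1, C 2, D 16, E 13, F 2. A eliminated.
Round 3: C 2, D 16, E 13, F 3. C eliminated.
Round 4: D 16, E 13, F 5. F eliminated.
Round 5: D 16, E 18. E has a majority (≥18).

E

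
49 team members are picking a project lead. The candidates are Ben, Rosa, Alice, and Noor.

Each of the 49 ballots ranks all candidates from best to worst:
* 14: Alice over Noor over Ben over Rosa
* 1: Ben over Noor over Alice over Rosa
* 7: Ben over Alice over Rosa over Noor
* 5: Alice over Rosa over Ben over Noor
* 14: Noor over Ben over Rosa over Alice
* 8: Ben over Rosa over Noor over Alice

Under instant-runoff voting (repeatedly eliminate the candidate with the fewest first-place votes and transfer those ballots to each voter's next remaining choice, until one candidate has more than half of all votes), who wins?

Round 1: Ben 16, Rosa 0, Alice 19, Noor 14. Rosa eliminated.
Round 2: Ben 16, Alice 19, Noor 14. Noor eliminated.
Round 3: Ben 30, Alice 19. Ben has a majority (≥25).

Ben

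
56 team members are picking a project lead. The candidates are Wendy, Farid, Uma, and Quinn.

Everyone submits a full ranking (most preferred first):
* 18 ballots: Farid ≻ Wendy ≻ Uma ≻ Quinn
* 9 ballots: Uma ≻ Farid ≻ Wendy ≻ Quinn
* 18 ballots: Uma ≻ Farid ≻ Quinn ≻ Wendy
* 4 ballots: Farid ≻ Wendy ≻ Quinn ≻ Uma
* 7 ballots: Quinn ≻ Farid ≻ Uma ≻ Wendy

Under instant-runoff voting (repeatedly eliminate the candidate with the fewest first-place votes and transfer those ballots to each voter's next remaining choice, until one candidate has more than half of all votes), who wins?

Farid

Round 1: Wendy 0, Farid 22, Uma 27, Quinn 7. Wendy eliminated.
Round 2: Farid 22, Uma 27, Quinn 7. Quinn eliminated.
Round 3: Farid 29, Uma 27. Farid has a majority (≥29).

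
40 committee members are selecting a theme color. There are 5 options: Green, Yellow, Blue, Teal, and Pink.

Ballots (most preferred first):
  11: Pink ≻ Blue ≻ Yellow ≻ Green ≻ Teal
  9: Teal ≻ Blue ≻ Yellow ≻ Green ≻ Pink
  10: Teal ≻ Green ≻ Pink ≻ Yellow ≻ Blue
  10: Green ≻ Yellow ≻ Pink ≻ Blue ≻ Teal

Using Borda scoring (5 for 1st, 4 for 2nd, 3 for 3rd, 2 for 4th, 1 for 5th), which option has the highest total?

Green

Green: 11×2 + 9×2 + 10×4 + 10×5 = 130
Yellow: 11×3 + 9×3 + 10×2 + 10×4 = 120
Blue: 11×4 + 9×4 + 10×1 + 10×2 = 110
Teal: 11×1 + 9×5 + 10×5 + 10×1 = 116
Pink: 11×5 + 9×1 + 10×3 + 10×3 = 124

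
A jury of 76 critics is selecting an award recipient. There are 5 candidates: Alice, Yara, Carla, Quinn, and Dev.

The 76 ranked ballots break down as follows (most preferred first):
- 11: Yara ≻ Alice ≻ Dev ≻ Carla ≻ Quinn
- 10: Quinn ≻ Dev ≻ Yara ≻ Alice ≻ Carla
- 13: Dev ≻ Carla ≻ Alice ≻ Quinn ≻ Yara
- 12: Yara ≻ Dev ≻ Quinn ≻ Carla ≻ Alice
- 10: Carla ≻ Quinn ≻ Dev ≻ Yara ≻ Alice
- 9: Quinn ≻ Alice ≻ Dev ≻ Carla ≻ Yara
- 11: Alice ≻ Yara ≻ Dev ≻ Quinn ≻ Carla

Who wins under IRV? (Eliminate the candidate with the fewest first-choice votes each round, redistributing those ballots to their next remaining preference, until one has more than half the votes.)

Round 1: Alice 11, Yara 23, Carla 10, Quinn 19, Dev 13. Carla eliminated.
Round 2: Alice 11, Yara 23, Quinn 29, Dev 13. Alice eliminated.
Round 3: Yara 34, Quinn 29, Dev 13. Dev eliminated.
Round 4: Yara 34, Quinn 42. Quinn has a majority (≥39).

Quinn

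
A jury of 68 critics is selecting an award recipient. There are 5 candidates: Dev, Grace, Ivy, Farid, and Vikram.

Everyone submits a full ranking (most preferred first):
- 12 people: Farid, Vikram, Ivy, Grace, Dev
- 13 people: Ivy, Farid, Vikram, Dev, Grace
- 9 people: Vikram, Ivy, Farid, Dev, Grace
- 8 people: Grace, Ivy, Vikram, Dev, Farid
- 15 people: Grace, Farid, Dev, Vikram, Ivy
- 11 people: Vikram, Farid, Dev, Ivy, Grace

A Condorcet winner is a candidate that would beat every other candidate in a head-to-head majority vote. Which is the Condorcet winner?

Farid vs Dev: 60–8
Farid vs Grace: 45–23
Farid vs Ivy: 38–30
Farid vs Vikram: 40–28
Farid beats every other candidate.

Farid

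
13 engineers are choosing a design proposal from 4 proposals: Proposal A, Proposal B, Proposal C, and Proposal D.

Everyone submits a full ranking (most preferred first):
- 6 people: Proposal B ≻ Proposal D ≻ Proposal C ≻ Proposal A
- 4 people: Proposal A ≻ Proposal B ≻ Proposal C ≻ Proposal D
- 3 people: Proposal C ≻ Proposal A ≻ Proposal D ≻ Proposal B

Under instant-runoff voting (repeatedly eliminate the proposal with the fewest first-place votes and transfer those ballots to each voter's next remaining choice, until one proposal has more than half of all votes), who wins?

Proposal A

Round 1: Proposal A 4, Proposal B 6, Proposal C 3, Proposal D 0. Proposal D eliminated.
Round 2: Proposal A 4, Proposal B 6, Proposal C 3. Proposal C eliminated.
Round 3: Proposal A 7, Proposal B 6. Proposal A has a majority (≥7).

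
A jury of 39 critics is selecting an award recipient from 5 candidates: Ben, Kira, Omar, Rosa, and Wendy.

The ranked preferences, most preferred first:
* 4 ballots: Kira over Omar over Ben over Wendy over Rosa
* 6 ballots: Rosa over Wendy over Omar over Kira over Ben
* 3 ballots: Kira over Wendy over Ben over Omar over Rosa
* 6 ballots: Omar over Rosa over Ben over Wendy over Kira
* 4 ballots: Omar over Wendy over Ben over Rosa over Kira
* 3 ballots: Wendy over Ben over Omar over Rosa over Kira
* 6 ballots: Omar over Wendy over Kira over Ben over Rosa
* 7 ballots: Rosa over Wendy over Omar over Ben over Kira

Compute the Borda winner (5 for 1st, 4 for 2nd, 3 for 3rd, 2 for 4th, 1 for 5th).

Omar

Ben: 4×3 + 6×1 + 3×3 + 6×3 + 4×3 + 3×4 + 6×2 + 7×2 = 95
Kira: 4×5 + 6×2 + 3×5 + 6×1 + 4×1 + 3×1 + 6×3 + 7×1 = 85
Omar: 4×4 + 6×3 + 3×2 + 6×5 + 4×5 + 3×3 + 6×5 + 7×3 = 150
Rosa: 4×1 + 6×5 + 3×1 + 6×4 + 4×2 + 3×2 + 6×1 + 7×5 = 116
Wendy: 4×2 + 6×4 + 3×4 + 6×2 + 4×4 + 3×5 + 6×4 + 7×4 = 139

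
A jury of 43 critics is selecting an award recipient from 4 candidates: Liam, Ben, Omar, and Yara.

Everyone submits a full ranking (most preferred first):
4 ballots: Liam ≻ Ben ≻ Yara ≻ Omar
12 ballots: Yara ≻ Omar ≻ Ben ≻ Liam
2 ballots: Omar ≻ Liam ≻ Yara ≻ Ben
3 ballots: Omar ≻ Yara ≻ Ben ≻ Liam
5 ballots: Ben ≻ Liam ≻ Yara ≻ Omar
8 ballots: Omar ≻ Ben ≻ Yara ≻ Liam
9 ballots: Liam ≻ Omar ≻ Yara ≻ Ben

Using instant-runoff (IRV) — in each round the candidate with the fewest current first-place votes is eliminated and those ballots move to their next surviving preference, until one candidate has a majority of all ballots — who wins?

Omar

Round 1: Liam 13, Ben 5, Omar 13, Yara 12. Ben eliminated.
Round 2: Liam 18, Omar 13, Yara 12. Yara eliminated.
Round 3: Liam 18, Omar 25. Omar has a majority (≥22).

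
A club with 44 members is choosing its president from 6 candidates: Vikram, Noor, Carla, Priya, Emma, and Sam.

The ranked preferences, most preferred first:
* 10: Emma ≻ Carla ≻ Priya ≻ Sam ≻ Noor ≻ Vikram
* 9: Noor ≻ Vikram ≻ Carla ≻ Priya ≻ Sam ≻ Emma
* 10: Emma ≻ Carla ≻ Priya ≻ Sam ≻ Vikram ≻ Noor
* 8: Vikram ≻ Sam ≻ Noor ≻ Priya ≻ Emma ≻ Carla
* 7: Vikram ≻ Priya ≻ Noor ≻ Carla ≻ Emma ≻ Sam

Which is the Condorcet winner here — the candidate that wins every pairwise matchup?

Vikram

Vikram vs Noor: 25–19
Vikram vs Carla: 24–20
Vikram vs Priya: 24–20
Vikram vs Emma: 24–20
Vikram vs Sam: 24–20
Vikram beats every other candidate.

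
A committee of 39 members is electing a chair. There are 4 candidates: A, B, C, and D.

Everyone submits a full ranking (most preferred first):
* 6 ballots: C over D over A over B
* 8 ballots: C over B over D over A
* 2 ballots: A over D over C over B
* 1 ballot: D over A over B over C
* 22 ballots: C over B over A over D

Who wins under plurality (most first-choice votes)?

C

First-place votes: A 2, B 0, C 36, D 1.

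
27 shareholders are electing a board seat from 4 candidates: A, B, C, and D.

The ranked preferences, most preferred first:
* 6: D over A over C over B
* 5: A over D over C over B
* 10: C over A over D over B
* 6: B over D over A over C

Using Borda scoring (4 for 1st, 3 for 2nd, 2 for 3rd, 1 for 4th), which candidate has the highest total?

A: 6×3 + 5×4 + 10×3 + 6×2 = 80
B: 6×1 + 5×1 + 10×1 + 6×4 = 45
C: 6×2 + 5×2 + 10×4 + 6×1 = 68
D: 6×4 + 5×3 + 10×2 + 6×3 = 77

A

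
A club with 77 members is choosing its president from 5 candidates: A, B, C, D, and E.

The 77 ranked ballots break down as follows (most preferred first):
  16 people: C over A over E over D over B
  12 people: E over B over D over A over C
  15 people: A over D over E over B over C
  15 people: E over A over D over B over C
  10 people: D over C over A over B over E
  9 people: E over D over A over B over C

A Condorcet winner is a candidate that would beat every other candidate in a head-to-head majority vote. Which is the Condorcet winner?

A vs B: 65–12
A vs C: 51–26
A vs D: 46–31
A vs E: 41–36
A beats every other candidate.

A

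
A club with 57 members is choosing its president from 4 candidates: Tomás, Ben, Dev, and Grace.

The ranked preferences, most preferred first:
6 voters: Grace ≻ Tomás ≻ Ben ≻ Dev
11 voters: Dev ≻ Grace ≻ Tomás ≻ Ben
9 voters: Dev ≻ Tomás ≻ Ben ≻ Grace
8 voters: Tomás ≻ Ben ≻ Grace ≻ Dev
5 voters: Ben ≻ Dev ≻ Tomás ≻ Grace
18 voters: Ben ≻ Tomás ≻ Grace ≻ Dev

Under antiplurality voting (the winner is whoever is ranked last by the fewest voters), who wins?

Last-place votes: Tomás 0, Ben 11, Dev 32, Grace 14.

Tomás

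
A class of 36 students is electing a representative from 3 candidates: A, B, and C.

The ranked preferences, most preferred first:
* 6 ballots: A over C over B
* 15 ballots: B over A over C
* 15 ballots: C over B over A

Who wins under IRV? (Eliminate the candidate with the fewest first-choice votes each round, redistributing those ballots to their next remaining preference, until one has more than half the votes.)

C

Round 1: A 6, B 15, C 15. A eliminated.
Round 2: B 15, C 21. C has a majority (≥19).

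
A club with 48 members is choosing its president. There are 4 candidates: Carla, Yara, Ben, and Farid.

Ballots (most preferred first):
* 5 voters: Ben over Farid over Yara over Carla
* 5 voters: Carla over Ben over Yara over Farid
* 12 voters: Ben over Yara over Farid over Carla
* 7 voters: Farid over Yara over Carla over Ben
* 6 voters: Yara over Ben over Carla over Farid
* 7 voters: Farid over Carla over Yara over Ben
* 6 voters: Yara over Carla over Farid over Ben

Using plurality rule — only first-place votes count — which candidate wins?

First-place votes: Carla 5, Yara 12, Ben 17, Farid 14.

Ben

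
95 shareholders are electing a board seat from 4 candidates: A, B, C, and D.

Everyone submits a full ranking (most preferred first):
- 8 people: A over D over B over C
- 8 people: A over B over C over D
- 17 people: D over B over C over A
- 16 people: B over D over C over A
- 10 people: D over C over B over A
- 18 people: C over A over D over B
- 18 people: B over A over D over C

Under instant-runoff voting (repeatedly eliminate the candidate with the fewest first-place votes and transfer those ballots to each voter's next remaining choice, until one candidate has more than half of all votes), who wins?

D

Round 1: A 16, B 34, C 18, D 27. A eliminated.
Round 2: B 42, C 18, D 35. C eliminated.
Round 3: B 42, D 53. D has a majority (≥48).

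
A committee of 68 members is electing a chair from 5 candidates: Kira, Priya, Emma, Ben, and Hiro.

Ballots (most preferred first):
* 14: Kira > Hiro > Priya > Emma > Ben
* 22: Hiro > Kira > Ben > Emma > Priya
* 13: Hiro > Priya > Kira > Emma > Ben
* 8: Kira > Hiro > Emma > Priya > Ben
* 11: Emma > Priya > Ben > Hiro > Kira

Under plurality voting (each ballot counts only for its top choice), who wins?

First-place votes: Kira 22, Priya 0, Emma 11, Ben 0, Hiro 35.

Hiro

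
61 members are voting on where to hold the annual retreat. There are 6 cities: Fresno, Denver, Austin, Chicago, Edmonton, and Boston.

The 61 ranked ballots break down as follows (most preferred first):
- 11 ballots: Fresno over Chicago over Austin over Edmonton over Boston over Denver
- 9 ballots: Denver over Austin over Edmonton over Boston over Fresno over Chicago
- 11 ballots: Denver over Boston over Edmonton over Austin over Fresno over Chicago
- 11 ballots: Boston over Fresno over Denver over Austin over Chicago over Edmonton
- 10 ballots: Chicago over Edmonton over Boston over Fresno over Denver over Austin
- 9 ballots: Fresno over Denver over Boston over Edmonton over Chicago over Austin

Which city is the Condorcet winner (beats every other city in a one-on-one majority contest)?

Boston

Boston vs Fresno: 41–20
Boston vs Denver: 32–29
Boston vs Austin: 41–20
Boston vs Chicago: 40–21
Boston vs Edmonton: 31–30
Boston beats every other city.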